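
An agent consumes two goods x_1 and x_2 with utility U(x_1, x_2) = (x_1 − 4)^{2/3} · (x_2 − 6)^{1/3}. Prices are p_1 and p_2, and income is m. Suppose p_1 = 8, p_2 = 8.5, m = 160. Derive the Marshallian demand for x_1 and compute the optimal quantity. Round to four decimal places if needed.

MRS = 2·(x_2−6)/(x_1−4). Tangency with p_1/p_2 gives x_2−6 = (1/2)·(p_1/p_2)·(x_1−4).
After buying the subsistence bundle (4, 6), a share 2/3 of the remaining income goes to x_1: x_1* = 4 + 2/3·(m − 4p_1 − 6p_2)/p_1.
Discretionary income = 160 − 4·8 − 6·8.5 = 77; x_1* = 4 + 2/3·77/8 = 10.4167.

x_1* = 10.4167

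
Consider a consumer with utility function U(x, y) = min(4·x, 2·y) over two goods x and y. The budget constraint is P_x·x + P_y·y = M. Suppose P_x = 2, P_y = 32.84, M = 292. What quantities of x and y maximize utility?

x* = 4.3144, y* = 8.6288

Leontief preferences: the optimum is at the kink where x/2 = y/4, i.e. y = 2·x.
Budget: P_x·x + P_y·2·x = M, so (2·P_x + 4·P_y)·x = 2·M.
Demand: x*(P_x,P_y,M) = 2·M/(2·P_x + 4·P_y), y* = 4·M/(2·P_x + 4·P_y).
Here 2·2 + 4·32.84 = 135.36, giving x* = 4.3144 and y* = 8.6288.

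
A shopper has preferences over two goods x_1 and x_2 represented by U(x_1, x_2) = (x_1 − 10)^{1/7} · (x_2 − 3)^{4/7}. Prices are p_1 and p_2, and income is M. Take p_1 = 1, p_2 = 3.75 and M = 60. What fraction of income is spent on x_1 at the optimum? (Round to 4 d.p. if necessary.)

MRS = (1/4)·(x_2−3)/(x_1−10). Tangency with p_1/p_2 gives x_2−3 = 4·(p_1/p_2)·(x_1−10).
Substituting into the budget: x_1* = 10 + 0.2·(M − 10·p_1 − 3·p_2)/p_1, and x_2* = 3 + 0.8·(…)/p_2.
Discretionary income = 60 − 10·1 − 3·3.75 = 38.75; x_1* = 10 + 0.2·38.75/1 = 17.75; x_2* = 3 + 0.8·38.75/3.75 = 11.2667.
Expenditure on x_1: 1·17.75 = 17.75; share = 0.2958.

share on x_1 = 0.2958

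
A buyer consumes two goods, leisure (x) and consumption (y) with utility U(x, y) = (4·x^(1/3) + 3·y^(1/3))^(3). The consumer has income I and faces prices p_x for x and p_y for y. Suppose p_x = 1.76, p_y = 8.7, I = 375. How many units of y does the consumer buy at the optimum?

y* = 9.7452

MRS = MU_x/MU_y = (4/3)·(y/x)^(2/3). Set equal to p_x/p_y.
Hence y/x = ((3/4)·p_x/p_y)^(1/(2/3)), i.e. raised to the 1.5 power.
Substitute y = (y/x)·x into the budget: x* = I/(p_x + p_y·(y/x)).
Numerically y/x = 0.059099, so x* = 375/(1.76 + 8.7·0.059099) = 164.8958 and y* = 0.059099·164.8958 = 9.7452.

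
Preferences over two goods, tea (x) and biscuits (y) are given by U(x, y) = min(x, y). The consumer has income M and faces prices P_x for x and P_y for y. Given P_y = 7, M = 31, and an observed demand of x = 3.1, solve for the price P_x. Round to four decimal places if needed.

P_x = 3

Leontief preferences: the optimum is at the kink where x/1 = y/1, i.e. y = x.
Budget: P_x·x + P_y·x = M, so (P_x + P_y)·x = M.
Demand: x*(P_x,P_y,M) = M/(P_x + P_y), y* = M/(P_x + P_y).
Set x* = 3.1 in the demand function and solve for P_x: P_x = 3.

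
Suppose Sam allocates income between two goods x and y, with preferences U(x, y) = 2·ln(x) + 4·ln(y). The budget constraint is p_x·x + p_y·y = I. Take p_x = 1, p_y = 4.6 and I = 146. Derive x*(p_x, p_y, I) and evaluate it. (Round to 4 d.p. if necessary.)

MU_x/MU_y = (2·y)/(4·x); tangency sets this equal to p_x/p_y.
So 2·p_y·y = 4·p_x·x; combined with the budget, a share 1/3 of income goes to x.
Demand: x*(p_x,p_y,I) = 1/3·I/p_x and y* = 2/3·I/p_y.
At p_x=1, p_y=4.6, I=146: x* = 1/3·146/1 = 48.6667.

x* = 48.6667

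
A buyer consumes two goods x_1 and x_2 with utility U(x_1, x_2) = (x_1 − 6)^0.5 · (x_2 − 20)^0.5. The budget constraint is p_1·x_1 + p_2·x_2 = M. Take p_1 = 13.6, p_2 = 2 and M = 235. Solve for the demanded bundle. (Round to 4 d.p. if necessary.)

This is Cobb-Douglas in (x_1−6, x_2−20): tangency gives 0.5·p_2·(x_2−20) = 0.5·p_1·(x_1−6).
After buying the subsistence bundle (6, 20), a share 0.5 of the remaining income goes to x_1: x_1* = 6 + 0.5·(M − 6p_1 − 20p_2)/p_1.
Discretionary income = 235 − 6·13.6 − 20·2 = 113.4; x_1* = 6 + 0.5·113.4/13.6 = 10.1691; x_2* = 20 + 0.5·113.4/2 = 48.35.

x_1* = 10.1691, x_2* = 48.35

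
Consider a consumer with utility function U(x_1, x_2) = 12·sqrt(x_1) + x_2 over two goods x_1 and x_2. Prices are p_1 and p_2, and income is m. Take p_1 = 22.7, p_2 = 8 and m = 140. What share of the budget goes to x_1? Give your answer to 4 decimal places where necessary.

Set MRS = p_1/p_2: 6·x_1^(−1/2) = p_1/p_2.
Solve: √x_1 = 6·p_2/p_1, so x_1*(p_1,p_2) = (6·p_2/p_1)², and x_2* = (m − p_1·x_1*)/p_2.
Plugging in: x_1* = (6·8/22.7)² = 4.4713, x_2* = 4.8128.
Expenditure on x_1: 22.7·4.4713 = 101.4978; share = 0.725.

share on x_1 = 0.725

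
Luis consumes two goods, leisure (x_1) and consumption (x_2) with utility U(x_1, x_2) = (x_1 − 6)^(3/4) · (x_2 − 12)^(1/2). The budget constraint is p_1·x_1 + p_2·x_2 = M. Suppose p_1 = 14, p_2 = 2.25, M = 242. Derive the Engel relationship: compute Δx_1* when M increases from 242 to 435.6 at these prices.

Δx_1* = 8.2971

This is Cobb-Douglas in (x_1−6, x_2−12): tangency gives 0.75·p_2·(x_2−12) = 0.5·p_1·(x_1−6).
After buying the subsistence bundle (6, 12), a share 0.6 of the remaining income goes to x_1: x_1* = 6 + 0.6·(M − 6p_1 − 12p_2)/p_1.
Discretionary income = 242 − 6·14 − 12·2.25 = 131; x_1* = 6 + 0.6·131/14 = 11.6143.
At M' = 435.6: x_1* = 19.9114. Change: 19.9114 − 11.6143 = 8.2971.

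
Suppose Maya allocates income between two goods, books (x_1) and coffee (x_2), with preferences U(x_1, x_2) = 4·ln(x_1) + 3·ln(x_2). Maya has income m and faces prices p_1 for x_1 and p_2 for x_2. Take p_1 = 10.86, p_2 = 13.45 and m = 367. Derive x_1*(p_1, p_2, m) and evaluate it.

The MRS is (4/3)·x_2/x_1. Set MRS = p_1/p_2.
So 4·p_2·x_2 = 3·p_1·x_1; combined with the budget, a share 4/7 of income goes to x_1.
Demand: x_1*(p_1,p_2,m) = 4/7·m/p_1 and x_2* = 3/7·m/p_2.
At p_1=10.86, p_2=13.45, m=367: x_1* = 4/7·367/10.86 = 19.3107.

x_1* = 19.3107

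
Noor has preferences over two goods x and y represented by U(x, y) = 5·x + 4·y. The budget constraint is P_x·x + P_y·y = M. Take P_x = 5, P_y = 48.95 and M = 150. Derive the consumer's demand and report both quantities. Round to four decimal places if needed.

x* = 30, y* = 0

Perfect substitutes: compare marginal utility per dollar. 5/P_x vs 4/P_y → 1 vs 0.0817.
x gives more utility per dollar, so spend all income on x: x* = M/P_x, y* = 0.
Numerically: x* = 30, y* = 0.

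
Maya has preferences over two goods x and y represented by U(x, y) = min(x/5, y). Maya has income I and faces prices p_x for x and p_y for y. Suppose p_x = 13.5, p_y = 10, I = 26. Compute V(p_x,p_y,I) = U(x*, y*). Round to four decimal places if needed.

Leontief preferences: the optimum is at the kink where x/5 = y/1, i.e. y = (1/5)·x.
Budget: p_x·x + p_y·(1/5)·x = I, so (5·p_x + p_y)·x = 5·I.
Demand: x*(p_x,p_y,I) = 5·I/(5·p_x + p_y), y* = I/(5·p_x + p_y).
Here 5·13.5 + 10 = 77.5, giving x* = 1.6774 and y* = 0.3355.
Utility at the optimum: U(1.6774, 0.3355) = 0.3355.

V = 0.3355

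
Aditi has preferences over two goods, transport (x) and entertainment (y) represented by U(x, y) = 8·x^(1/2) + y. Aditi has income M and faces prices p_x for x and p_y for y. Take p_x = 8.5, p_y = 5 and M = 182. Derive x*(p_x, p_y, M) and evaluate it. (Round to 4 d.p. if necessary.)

Set MRS = p_x/p_y: 4·x^(−1/2) = p_x/p_y.
Solve: √x = 4·p_y/p_x, so x*(p_x,p_y) = (4·p_y/p_x)², and y* = (M − p_x·x*)/p_y.
Plugging in: x* = (4·5/8.5)² = 5.5363.

x* = 5.5363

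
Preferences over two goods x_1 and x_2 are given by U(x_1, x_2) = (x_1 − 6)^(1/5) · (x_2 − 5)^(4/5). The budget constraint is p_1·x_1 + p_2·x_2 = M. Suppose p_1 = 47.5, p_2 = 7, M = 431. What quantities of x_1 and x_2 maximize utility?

MRS = (1/4)·(x_2−5)/(x_1−6). Tangency with p_1/p_2 gives x_2−5 = 4·(p_1/p_2)·(x_1−6).
After buying the subsistence bundle (6, 5), a share 0.2 of the remaining income goes to x_1: x_1* = 6 + 0.2·(M − 6p_1 − 5p_2)/p_1.
Discretionary income = 431 − 6·47.5 − 5·7 = 111; x_1* = 6 + 0.2·111/47.5 = 6.4674; x_2* = 5 + 0.8·111/7 = 17.6857.

x_1* = 6.4674, x_2* = 17.6857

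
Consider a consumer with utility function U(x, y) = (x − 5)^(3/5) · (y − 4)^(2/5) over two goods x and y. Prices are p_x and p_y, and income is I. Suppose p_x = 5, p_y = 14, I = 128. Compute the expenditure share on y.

MRS = (3/2)·(y−4)/(x−5). Tangency with p_x/p_y gives y−4 = (2/3)·(p_x/p_y)·(x−5).
Substituting into the budget: x* = 5 + 0.6·(I − 5·p_x − 4·p_y)/p_x, and y* = 4 + 0.4·(…)/p_y.
Discretionary income = 128 − 5·5 − 4·14 = 47; x* = 5 + 0.6·47/5 = 10.64; y* = 4 + 0.4·47/14 = 5.3429.
Expenditure on y: 14·5.3429 = 74.8; share = 0.5844.

share on y = 0.5844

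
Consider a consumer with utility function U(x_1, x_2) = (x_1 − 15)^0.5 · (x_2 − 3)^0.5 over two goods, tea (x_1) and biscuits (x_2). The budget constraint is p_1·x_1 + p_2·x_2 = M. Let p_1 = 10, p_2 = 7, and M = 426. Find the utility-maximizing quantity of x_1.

x_1* = 27.75

Discretionary income = 426 − 15·10 − 3·7 = 255; x_1* = 15 + 0.5·255/10 = 27.75.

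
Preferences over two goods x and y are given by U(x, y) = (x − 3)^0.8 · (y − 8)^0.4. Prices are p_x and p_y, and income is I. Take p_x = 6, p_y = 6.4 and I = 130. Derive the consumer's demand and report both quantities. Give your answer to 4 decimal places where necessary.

x* = 9.7556, y* = 11.1667

After buying the subsistence bundle (3, 8), a share 2/3 of the remaining income goes to x: x* = 3 + 2/3·(I − 3p_x − 8p_y)/p_x.
Discretionary income = 130 − 3·6 − 8·6.4 = 60.8; x* = 3 + 2/3·60.8/6 = 9.7556; y* = 8 + 1/3·60.8/6.4 = 11.1667.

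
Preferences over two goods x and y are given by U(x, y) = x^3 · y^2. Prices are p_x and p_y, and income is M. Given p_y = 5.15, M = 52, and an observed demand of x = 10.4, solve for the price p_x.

Tangency: MRS = (3/2)·y/x = p_x/p_y.
Rearranging, p_y·y = (2/3)·p_x·x. Substituting into the budget gives p_x·x·(1 + (2/3)) = M.
Demand: x*(p_x,p_y,M) = 0.6·M/p_x and y* = 0.4·M/p_y.
Set x* = 10.4 in the demand function and solve for p_x: p_x = 3.

p_x = 3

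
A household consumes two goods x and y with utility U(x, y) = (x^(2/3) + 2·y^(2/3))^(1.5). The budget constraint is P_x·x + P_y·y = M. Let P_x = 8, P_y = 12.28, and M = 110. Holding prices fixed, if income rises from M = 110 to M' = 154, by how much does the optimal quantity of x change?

Δx* = 1.2513

MRS = MU_x/MU_y = (1/2)·(y/x)^(1/3). Set equal to P_x/P_y.
Hence y/x = (2·P_x/P_y)^(1/(1/3)), i.e. raised to the 3 power.
Substitute y = (y/x)·x into the budget: x* = M/(P_x + P_y·(y/x)).
Numerically y/x = 2.211897, so x* = 110/(8 + 12.28·2.211897) = 3.1284.
At M' = 154: x* = 4.3797. Change: 4.3797 − 3.1284 = 1.2513.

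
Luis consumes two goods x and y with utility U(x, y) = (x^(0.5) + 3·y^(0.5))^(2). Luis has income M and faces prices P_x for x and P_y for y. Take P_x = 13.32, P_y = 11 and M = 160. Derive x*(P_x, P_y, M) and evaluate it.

x* = 1.0096

MU_x ∝ x^(-0.5), MU_y ∝ 3·y^(-0.5), so MRS = (1/3)·(y/x)^(0.5) = P_x/P_y.
Hence y/x = (3·P_x/P_y)^(1/(0.5)), i.e. raised to the 2 power.
With the ratio pinned down, the budget gives x* = M/(P_x + P_y·(y/x)) and y* = (y/x)·x*.
Numerically y/x = 13.196707, so x* = 160/(13.32 + 11·13.196707) = 1.0096.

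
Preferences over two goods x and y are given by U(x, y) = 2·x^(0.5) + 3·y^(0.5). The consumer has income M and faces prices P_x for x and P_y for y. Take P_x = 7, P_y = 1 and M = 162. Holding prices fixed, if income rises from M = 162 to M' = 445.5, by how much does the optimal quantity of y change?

Δy* = 266.5746

MU_x ∝ 2·x^(-0.5), MU_y ∝ 3·y^(-0.5), so MRS = (2/3)·(y/x)^(0.5) = P_x/P_y.
Hence y/x = ((3/2)·P_x/P_y)^(1/(0.5)), i.e. raised to the 2 power.
With the ratio pinned down, the budget gives x* = M/(P_x + P_y·(y/x)) and y* = (y/x)·x*.
Numerically y/x = 110.25, so x* = 162/(7 + 1·110.25) = 1.3817 and y* = 110.25·1.3817 = 152.3284.
At M' = 445.5: y* = 418.903. Change: 418.903 − 152.3284 = 266.5746.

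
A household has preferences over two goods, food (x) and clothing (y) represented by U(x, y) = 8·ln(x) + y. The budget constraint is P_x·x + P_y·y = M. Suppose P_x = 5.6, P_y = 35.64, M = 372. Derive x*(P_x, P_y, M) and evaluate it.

Set MRS = P_x/P_y: (8/x)/1 = P_x/P_y.
So x*(P_x,P_y) = 8·P_y/P_x, independent of income; and y* = (M − 8·P_y)/P_y.
At the given prices: x* = 8·35.64/5.6 = 50.9143.

x* = 50.9143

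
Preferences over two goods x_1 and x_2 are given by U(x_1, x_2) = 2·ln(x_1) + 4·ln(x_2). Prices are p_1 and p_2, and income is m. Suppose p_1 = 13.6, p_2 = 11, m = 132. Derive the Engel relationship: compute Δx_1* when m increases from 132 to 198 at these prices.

Δx_1* = 1.6176

Tangency: MRS = (1/2)·x_2/x_1 = p_1/p_2.
Rearranging, p_2·x_2 = 2·p_1·x_1. Substituting into the budget gives p_1·x_1·(1 + 2) = m.
Demand: x_1*(p_1,p_2,m) = 1/3·m/p_1 and x_2* = 2/3·m/p_2.
At p_1=13.6, p_2=11, m=132: x_1* = 1/3·132/13.6 = 3.2353.
At m' = 198: x_1* = 4.8529. Change: 4.8529 − 3.2353 = 1.6176.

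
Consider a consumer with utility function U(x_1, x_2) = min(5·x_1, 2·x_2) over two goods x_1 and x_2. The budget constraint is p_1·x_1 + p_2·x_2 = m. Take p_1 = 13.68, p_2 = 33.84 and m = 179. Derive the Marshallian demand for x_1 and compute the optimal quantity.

x_1* = 1.8213

Leontief preferences: the optimum is at the kink where x_1/2 = x_2/5, i.e. x_2 = (5/2)·x_1.
Budget: p_1·x_1 + p_2·(5/2)·x_1 = m, so (2·p_1 + 5·p_2)·x_1 = 2·m.
Demand: x_1*(p_1,p_2,m) = 2·m/(2·p_1 + 5·p_2), x_2* = 5·m/(2·p_1 + 5·p_2).
Here 2·13.68 + 5·33.84 = 196.56, giving x_1* = 1.8213.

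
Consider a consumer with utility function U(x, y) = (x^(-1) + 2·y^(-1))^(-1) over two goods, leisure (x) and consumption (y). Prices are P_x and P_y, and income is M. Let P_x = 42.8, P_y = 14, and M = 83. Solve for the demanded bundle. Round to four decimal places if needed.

x* = 1.0721, y* = 2.651

With the ratio pinned down, the budget gives x* = M/(P_x + P_y·(y/x)) and y* = (y/x)·x*.
Numerically y/x = 2.472708, so x* = 83/(42.8 + 14·2.472708) = 1.0721 and y* = 2.472708·1.0721 = 2.651.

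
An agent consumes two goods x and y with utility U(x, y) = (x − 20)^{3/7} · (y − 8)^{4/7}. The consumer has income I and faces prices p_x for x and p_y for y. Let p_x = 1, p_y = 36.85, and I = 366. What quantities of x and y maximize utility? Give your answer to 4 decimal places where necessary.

This is Cobb-Douglas in (x−20, y−8): tangency gives 3/7·p_y·(y−8) = 4/7·p_x·(x−20).
Substituting into the budget: x* = 20 + 3/7·(I − 20·p_x − 8·p_y)/p_x, and y* = 8 + 4/7·(…)/p_y.
Discretionary income = 366 − 20·1 − 8·36.85 = 51.2; x* = 20 + 3/7·51.2/1 = 41.9429; y* = 8 + 4/7·51.2/36.85 = 8.794.

x* = 41.9429, y* = 8.794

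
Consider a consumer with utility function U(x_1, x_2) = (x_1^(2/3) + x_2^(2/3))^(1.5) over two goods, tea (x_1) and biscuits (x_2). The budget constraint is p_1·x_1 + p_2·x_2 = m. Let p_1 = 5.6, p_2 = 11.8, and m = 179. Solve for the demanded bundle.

x_1* = 26.0886, x_2* = 2.7885

Substitute x_2 = (x_2/x_1)·x_1 into the budget: x_1* = m/(p_1 + p_2·(x_2/x_1)).
Numerically x_2/x_1 = 0.106885, so x_1* = 179/(5.6 + 11.8·0.106885) = 26.0886 and x_2* = 0.106885·26.0886 = 2.7885.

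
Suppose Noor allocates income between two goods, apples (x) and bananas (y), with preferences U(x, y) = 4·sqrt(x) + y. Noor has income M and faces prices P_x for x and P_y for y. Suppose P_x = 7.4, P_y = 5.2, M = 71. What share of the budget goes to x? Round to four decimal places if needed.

MU_x = 2/√x, MU_y = 1. Tangency: 2/√x = P_x/P_y.
Thus x* = (2·P_y/P_x)² — independent of M — with the rest of income spent on y.
Plugging in: x* = (2·5.2/7.4)² = 1.9752, y* = 10.843.
Expenditure on x: 7.4·1.9752 = 14.6162; share = 0.2059.

share on x = 0.2059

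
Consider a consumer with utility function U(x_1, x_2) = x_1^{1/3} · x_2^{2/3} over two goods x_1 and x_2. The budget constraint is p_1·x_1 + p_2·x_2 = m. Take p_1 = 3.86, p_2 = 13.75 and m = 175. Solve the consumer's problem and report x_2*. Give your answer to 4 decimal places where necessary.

The MRS is (1/2)·x_2/x_1. Set MRS = p_1/p_2.
Rearranging, p_2·x_2 = 2·p_1·x_1. Substituting into the budget gives p_1·x_1·(1 + 2) = m.
Demand: x_1*(p_1,p_2,m) = 1/3·m/p_1 and x_2* = 2/3·m/p_2.
At p_1=3.86, p_2=13.75, m=175: x_2* = 2/3·175/13.75 = 8.4848.

x_2* = 8.4848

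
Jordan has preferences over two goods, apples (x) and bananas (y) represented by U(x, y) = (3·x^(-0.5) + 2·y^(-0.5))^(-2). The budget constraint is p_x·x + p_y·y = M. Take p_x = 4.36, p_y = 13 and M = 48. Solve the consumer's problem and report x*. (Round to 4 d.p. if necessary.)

From the CES first-order condition, (3/2)·(y/x)^(1.5) = p_x/p_y.
Solve for the ratio: y/x = [(2/3)·p_x/p_y]^(2/3).
With the ratio pinned down, the budget gives x* = M/(p_x + p_y·(y/x)) and y* = (y/x)·x*.
Numerically y/x = 0.368384, so x* = 48/(4.36 + 13·0.368384) = 5.2465.

x* = 5.2465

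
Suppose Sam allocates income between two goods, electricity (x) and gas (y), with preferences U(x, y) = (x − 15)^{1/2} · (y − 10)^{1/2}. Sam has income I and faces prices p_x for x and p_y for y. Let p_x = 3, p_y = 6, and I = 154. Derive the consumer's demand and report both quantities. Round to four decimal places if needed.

x* = 23.1667, y* = 14.0833

This is Cobb-Douglas in (x−15, y−10): tangency gives 0.5·p_y·(y−10) = 0.5·p_x·(x−15).
Substituting into the budget: x* = 15 + 0.5·(I − 15·p_x − 10·p_y)/p_x, and y* = 10 + 0.5·(…)/p_y.
Discretionary income = 154 − 15·3 − 10·6 = 49; x* = 15 + 0.5·49/3 = 23.1667; y* = 10 + 0.5·49/6 = 14.0833.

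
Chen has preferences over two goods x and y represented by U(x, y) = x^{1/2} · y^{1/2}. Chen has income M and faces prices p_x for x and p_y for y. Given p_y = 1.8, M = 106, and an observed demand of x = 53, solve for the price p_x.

p_x = 1

The MRS is y/x. Set MRS = p_x/p_y.
Rearranging, p_y·y = p_x·x. Substituting into the budget gives p_x·x·(1 + 1) = M.
Demand: x*(p_x,p_y,M) = 0.5·M/p_x and y* = 0.5·M/p_y.
Set x* = 53 in the demand function and solve for p_x: p_x = 1.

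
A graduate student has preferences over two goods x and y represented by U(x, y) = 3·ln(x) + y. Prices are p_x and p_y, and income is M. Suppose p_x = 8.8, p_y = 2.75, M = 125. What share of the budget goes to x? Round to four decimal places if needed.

Set MRS = p_x/p_y: (3/x)/1 = p_x/p_y.
So x*(p_x,p_y) = 3·p_y/p_x, independent of income; and y* = (M − 3·p_y)/p_y.
At the given prices: x* = 3·2.75/8.8 = 0.9375, and y* = 42.4545.
Expenditure on x: 8.8·0.9375 = 8.25; share = 0.066.

share on x = 0.066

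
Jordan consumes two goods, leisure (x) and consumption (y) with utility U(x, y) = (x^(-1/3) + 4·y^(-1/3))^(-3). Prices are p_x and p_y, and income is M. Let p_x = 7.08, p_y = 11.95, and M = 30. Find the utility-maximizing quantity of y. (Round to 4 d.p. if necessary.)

y* = 1.9161

From the CES first-order condition, (1/4)·(y/x)^(4/3) = p_x/p_y.
Solve for the ratio: y/x = [4·p_x/p_y]^(0.75).
Substitute y = (y/x)·x into the budget: x* = M/(p_x + p_y·(y/x)).
Numerically y/x = 1.910047, so x* = 30/(7.08 + 11.95·1.910047) = 1.0032 and y* = 1.910047·1.0032 = 1.9161.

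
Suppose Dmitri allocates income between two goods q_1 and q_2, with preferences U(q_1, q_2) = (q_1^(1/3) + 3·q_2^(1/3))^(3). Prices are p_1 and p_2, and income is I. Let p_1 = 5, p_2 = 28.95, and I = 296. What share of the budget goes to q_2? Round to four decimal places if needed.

share on q_2 = 0.6835

Substitute q_2 = (q_2/q_1)·q_1 into the budget: q_1* = I/(p_1 + p_2·(q_2/q_1)).
Numerically q_2/q_1 = 0.372962, so q_1* = 296/(5 + 28.95·0.372962) = 18.7375 and q_2* = 0.372962·18.7375 = 6.9883.
Expenditure on q_2: 28.95·6.9883 = 202.3127; share = 0.6835.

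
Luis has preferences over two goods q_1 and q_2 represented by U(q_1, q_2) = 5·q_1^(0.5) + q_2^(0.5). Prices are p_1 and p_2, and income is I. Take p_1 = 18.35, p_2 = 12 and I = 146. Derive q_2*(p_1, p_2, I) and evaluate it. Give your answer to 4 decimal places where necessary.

q_2* = 0.7013

With the ratio pinned down, the budget gives q_1* = I/(p_1 + p_2·(q_2/q_1)) and q_2* = (q_2/q_1)·q_1*.
Numerically q_2/q_1 = 0.093534, so q_1* = 146/(18.35 + 12·0.093534) = 7.4978 and q_2* = 0.093534·7.4978 = 0.7013.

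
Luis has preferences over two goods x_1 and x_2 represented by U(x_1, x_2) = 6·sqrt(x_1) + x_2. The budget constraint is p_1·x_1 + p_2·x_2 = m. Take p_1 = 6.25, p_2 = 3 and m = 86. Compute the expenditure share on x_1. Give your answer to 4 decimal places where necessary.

Set MRS = p_1/p_2: 3·x_1^(−1/2) = p_1/p_2.
Solve: √x_1 = 3·p_2/p_1, so x_1*(p_1,p_2) = (3·p_2/p_1)², and x_2* = (m − p_1·x_1*)/p_2.
Plugging in: x_1* = (3·3/6.25)² = 2.0736, x_2* = 24.3467.
Expenditure on x_1: 6.25·2.0736 = 12.96; share = 0.1507.

share on x_1 = 0.1507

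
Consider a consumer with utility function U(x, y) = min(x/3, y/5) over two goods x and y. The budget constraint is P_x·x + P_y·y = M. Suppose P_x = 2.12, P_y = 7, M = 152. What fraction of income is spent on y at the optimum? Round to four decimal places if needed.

share on y = 0.8462

Leontief preferences: the optimum is at the kink where x/3 = y/5, i.e. y = (5/3)·x.
Budget: P_x·x + P_y·(5/3)·x = M, so (3·P_x + 5·P_y)·x = 3·M.
Demand: x*(P_x,P_y,M) = 3·M/(3·P_x + 5·P_y), y* = 5·M/(3·P_x + 5·P_y).
Here 3·2.12 + 5·7 = 41.36, giving x* = 11.0251 and y* = 18.3752.
Expenditure on y: 7·18.3752 = 128.6267; share = 0.8462.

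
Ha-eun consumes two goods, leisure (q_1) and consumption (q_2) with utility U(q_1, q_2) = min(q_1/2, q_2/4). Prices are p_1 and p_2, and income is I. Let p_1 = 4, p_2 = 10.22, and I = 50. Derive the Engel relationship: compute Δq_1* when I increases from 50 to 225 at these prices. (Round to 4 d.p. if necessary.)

Leontief preferences: the optimum is at the kink where q_1/2 = q_2/4, i.e. q_2 = 2·q_1.
Budget: p_1·q_1 + p_2·2·q_1 = I, so (2·p_1 + 4·p_2)·q_1 = 2·I.
Demand: q_1*(p_1,p_2,I) = 2·I/(2·p_1 + 4·p_2), q_2* = 4·I/(2·p_1 + 4·p_2).
Here 2·4 + 4·10.22 = 48.88, giving q_1* = 2.0458.
At I' = 225: q_1* = 9.2062. Change: 9.2062 − 2.0458 = 7.1604.

Δq_1* = 7.1604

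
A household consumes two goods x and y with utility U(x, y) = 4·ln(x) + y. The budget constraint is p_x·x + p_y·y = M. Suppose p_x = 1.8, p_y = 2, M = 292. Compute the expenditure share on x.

share on x = 0.0274

MU_x = 4/x, MU_y = 1. Tangency: 4/x = p_x/p_y.
So x*(p_x,p_y) = 4·p_y/p_x, independent of income; and y* = (M − 4·p_y)/p_y.
At the given prices: x* = 4·2/1.8 = 4.4444, and y* = 142.
Expenditure on x: 1.8·4.4444 = 8; share = 0.0274.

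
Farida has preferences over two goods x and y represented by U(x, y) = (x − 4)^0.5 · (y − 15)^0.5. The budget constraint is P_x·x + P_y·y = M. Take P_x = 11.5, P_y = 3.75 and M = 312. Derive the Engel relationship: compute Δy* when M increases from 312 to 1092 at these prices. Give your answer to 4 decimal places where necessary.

Δy* = 104

Substituting into the budget: x* = 4 + 0.5·(M − 4·P_x − 15·P_y)/P_x, and y* = 15 + 0.5·(…)/P_y.
Discretionary income = 312 − 4·11.5 − 15·3.75 = 209.75; y* = 15 + 0.5·209.75/3.75 = 42.9667.
At M' = 1092: y* = 146.9667. Change: 146.9667 − 42.9667 = 104.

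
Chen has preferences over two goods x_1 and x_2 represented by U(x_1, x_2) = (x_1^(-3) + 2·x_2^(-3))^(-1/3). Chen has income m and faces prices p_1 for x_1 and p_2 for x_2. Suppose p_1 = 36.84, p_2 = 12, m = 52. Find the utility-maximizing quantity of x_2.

Substitute x_2 = (x_2/x_1)·x_1 into the budget: x_1* = m/(p_1 + p_2·(x_2/x_1)).
Numerically x_2/x_1 = 1.574135, so x_1* = 52/(36.84 + 12·1.574135) = 0.9331 and x_2* = 1.574135·0.9331 = 1.4688.

x_2* = 1.4688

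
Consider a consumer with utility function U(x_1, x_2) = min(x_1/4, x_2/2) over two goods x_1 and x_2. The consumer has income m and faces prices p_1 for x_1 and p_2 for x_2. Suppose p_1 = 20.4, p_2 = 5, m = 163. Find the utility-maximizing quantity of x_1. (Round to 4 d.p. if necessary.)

x_1* = 7.1179

Leontief preferences: the optimum is at the kink where x_1/4 = x_2/2, i.e. x_2 = (1/2)·x_1.
Budget: p_1·x_1 + p_2·(1/2)·x_1 = m, so (4·p_1 + 2·p_2)·x_1 = 4·m.
Demand: x_1*(p_1,p_2,m) = 4·m/(4·p_1 + 2·p_2), x_2* = 2·m/(4·p_1 + 2·p_2).
Here 4·20.4 + 2·5 = 91.6, giving x_1* = 7.1179.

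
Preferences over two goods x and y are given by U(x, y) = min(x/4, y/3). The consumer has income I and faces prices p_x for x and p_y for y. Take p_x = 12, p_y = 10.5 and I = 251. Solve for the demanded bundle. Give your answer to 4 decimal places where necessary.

Leontief preferences: the optimum is at the kink where x/4 = y/3, i.e. y = (3/4)·x.
Budget: p_x·x + p_y·(3/4)·x = I, so (4·p_x + 3·p_y)·x = 4·I.
Demand: x*(p_x,p_y,I) = 4·I/(4·p_x + 3·p_y), y* = 3·I/(4·p_x + 3·p_y).
Here 4·12 + 3·10.5 = 79.5, giving x* = 12.6289 and y* = 9.4717.

x* = 12.6289, y* = 9.4717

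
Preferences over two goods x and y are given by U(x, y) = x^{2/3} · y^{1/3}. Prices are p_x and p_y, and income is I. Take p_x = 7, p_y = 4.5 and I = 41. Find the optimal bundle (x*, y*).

The MRS is 2·y/x. Set MRS = p_x/p_y.
So 2/3·p_y·y = 1/3·p_x·x; combined with the budget, a share 2/3 of income goes to x.
Demand: x*(p_x,p_y,I) = 2/3·I/p_x and y* = 1/3·I/p_y.
At p_x=7, p_y=4.5, I=41: x* = 2/3·41/7 = 3.9048, y* = 3.037.

x* = 3.9048, y* = 3.037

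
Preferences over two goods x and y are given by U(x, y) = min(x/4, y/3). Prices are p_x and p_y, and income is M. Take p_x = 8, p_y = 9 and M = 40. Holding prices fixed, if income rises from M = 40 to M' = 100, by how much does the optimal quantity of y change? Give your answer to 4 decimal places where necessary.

Leontief preferences: the optimum is at the kink where x/4 = y/3, i.e. y = (3/4)·x.
Budget: p_x·x + p_y·(3/4)·x = M, so (4·p_x + 3·p_y)·x = 4·M.
Demand: x*(p_x,p_y,M) = 4·M/(4·p_x + 3·p_y), y* = 3·M/(4·p_x + 3·p_y).
Here 4·8 + 3·9 = 59, giving y* = 2.0339.
At M' = 100: y* = 5.0847. Change: 5.0847 − 2.0339 = 3.0508.

Δy* = 3.0508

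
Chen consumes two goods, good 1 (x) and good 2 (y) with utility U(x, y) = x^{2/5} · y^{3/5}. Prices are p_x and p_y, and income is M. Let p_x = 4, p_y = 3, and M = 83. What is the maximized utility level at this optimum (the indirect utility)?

Demand: x*(p_x,p_y,M) = 0.4·M/p_x and y* = 0.6·M/p_y.
At p_x=4, p_y=3, M=83: x* = 0.4·83/4 = 8.3, y* = 16.6.
Utility at the optimum: U(8.3, 16.6) = 12.5804.

V = 12.5804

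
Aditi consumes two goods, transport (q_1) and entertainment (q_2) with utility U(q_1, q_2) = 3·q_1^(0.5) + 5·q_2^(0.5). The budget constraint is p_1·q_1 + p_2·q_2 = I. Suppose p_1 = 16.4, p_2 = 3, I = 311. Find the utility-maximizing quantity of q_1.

q_1* = 1.1717

MRS = MU_q_1/MU_q_2 = (3/5)·(q_2/q_1)^(0.5). Set equal to p_1/p_2.
Solve for the ratio: q_2/q_1 = [(5/3)·p_1/p_2]^(2).
With the ratio pinned down, the budget gives q_1* = I/(p_1 + p_2·(q_2/q_1)) and q_2* = (q_2/q_1)·q_1*.
Numerically q_2/q_1 = 83.012346, so q_1* = 311/(16.4 + 3·83.012346) = 1.1717.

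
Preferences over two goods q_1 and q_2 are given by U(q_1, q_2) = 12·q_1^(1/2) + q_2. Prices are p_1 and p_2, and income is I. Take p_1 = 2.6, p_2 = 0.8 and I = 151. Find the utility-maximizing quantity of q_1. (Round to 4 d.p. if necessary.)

q_1* = 3.4083

Utility is quasi-linear in q_2; the FOC for q_1 is 6/√q_1 = p_1/p_2.
Thus q_1* = (6·p_2/p_1)² — independent of I — with the rest of income spent on q_2.
Plugging in: q_1* = (6·0.8/2.6)² = 3.4083.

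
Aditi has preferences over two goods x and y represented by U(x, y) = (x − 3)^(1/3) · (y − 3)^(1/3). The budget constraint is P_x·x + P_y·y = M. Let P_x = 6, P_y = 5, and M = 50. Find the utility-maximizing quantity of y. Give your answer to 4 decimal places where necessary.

Substituting into the budget: x* = 3 + 0.5·(M − 3·P_x − 3·P_y)/P_x, and y* = 3 + 0.5·(…)/P_y.
Discretionary income = 50 − 3·6 − 3·5 = 17; y* = 3 + 0.5·17/5 = 4.7.

y* = 4.7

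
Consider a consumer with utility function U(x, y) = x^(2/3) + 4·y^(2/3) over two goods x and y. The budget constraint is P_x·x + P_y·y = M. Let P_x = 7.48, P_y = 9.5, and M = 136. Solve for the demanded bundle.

From the CES first-order condition, (1/4)·(y/x)^(1/3) = P_x/P_y.
Hence y/x = (4·P_x/P_y)^(1/(1/3)), i.e. raised to the 3 power.
Substitute y = (y/x)·x into the budget: x* = M/(P_x + P_y·(y/x)).
Numerically y/x = 31.240211, so x* = 136/(7.48 + 9.5·31.240211) = 0.447 and y* = 31.240211·0.447 = 13.9638.

x* = 0.447, y* = 13.9638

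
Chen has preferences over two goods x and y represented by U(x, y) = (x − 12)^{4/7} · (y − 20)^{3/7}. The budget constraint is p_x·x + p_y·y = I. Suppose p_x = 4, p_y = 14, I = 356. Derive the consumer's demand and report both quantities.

This is Cobb-Douglas in (x−12, y−20): tangency gives 4/7·p_y·(y−20) = 3/7·p_x·(x−12).
Substituting into the budget: x* = 12 + 4/7·(I − 12·p_x − 20·p_y)/p_x, and y* = 20 + 3/7·(…)/p_y.
Discretionary income = 356 − 12·4 − 20·14 = 28; x* = 12 + 4/7·28/4 = 16; y* = 20 + 3/7·28/14 = 20.8571.

x* = 16, y* = 20.8571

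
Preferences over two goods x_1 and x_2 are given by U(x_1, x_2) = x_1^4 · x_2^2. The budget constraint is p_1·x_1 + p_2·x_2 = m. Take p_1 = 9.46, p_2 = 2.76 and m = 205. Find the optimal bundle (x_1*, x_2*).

The MRS is 2·x_2/x_1. Set MRS = p_1/p_2.
Rearranging, p_2·x_2 = (1/2)·p_1·x_1. Substituting into the budget gives p_1·x_1·(1 + (1/2)) = m.
Demand: x_1*(p_1,p_2,m) = 2/3·m/p_1 and x_2* = 1/3·m/p_2.
At p_1=9.46, p_2=2.76, m=205: x_1* = 2/3·205/9.46 = 14.4468, x_2* = 24.7585.

x_1* = 14.4468, x_2* = 24.7585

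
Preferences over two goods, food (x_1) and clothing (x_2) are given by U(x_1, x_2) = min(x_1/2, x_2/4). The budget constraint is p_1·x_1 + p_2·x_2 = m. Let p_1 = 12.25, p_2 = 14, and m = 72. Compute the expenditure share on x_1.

share on x_1 = 0.3043

Leontief preferences: the optimum is at the kink where x_1/2 = x_2/4, i.e. x_2 = 2·x_1.
Budget: p_1·x_1 + p_2·2·x_1 = m, so (2·p_1 + 4·p_2)·x_1 = 2·m.
Demand: x_1*(p_1,p_2,m) = 2·m/(2·p_1 + 4·p_2), x_2* = 4·m/(2·p_1 + 4·p_2).
Here 2·12.25 + 4·14 = 80.5, giving x_1* = 1.7888 and x_2* = 3.5776.
Expenditure on x_1: 12.25·1.7888 = 21.913; share = 0.3043.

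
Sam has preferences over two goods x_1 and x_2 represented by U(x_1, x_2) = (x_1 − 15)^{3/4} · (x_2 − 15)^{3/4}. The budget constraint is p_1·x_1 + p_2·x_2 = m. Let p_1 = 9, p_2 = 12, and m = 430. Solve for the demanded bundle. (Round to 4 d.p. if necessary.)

This is Cobb-Douglas in (x_1−15, x_2−15): tangency gives 0.75·p_2·(x_2−15) = 0.75·p_1·(x_1−15).
Substituting into the budget: x_1* = 15 + 0.5·(m − 15·p_1 − 15·p_2)/p_1, and x_2* = 15 + 0.5·(…)/p_2.
Discretionary income = 430 − 15·9 − 15·12 = 115; x_1* = 15 + 0.5·115/9 = 21.3889; x_2* = 15 + 0.5·115/12 = 19.7917.

x_1* = 21.3889, x_2* = 19.7917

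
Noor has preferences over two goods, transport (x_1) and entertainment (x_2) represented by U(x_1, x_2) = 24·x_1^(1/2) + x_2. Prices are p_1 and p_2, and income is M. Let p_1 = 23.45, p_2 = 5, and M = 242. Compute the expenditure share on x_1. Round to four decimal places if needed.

MU_x_1 = 12/√x_1, MU_x_2 = 1. Tangency: 12/√x_1 = p_1/p_2.
Solve: √x_1 = 12·p_2/p_1, so x_1*(p_1,p_2) = (12·p_2/p_1)², and x_2* = (M − p_1·x_1*)/p_2.
Plugging in: x_1* = (12·5/23.45)² = 6.5466, x_2* = 17.6964.
Expenditure on x_1: 23.45·6.5466 = 153.5181; share = 0.6344.

share on x_1 = 0.6344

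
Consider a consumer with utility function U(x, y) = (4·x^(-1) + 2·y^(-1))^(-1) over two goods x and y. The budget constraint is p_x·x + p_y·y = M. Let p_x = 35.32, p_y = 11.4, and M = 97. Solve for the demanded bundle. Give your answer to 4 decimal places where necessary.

From the CES first-order condition, 2·(y/x)^(2) = p_x/p_y.
Hence y/x = ((1/2)·p_x/p_y)^(1/(2)), i.e. raised to the 0.5 power.
Substitute y = (y/x)·x into the budget: x* = M/(p_x + p_y·(y/x)).
Numerically y/x = 1.244638, so x* = 97/(35.32 + 11.4·1.244638) = 1.9592 and y* = 1.244638·1.9592 = 2.4385.

x* = 1.9592, y* = 2.4385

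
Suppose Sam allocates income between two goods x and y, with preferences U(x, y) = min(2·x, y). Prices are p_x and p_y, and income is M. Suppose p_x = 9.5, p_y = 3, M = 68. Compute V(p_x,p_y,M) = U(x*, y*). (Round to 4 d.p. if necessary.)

V = 8.7742

With perfect complements, no substitution: consume in ratio x:y = 1:2.
Budget: p_x·x + p_y·2·x = M, so (p_x + 2·p_y)·x = M.
Demand: x*(p_x,p_y,M) = M/(p_x + 2·p_y), y* = 2·M/(p_x + 2·p_y).
Here 9.5 + 2·3 = 15.5, giving x* = 4.3871 and y* = 8.7742.
Utility at the optimum: U(4.3871, 8.7742) = 8.7742.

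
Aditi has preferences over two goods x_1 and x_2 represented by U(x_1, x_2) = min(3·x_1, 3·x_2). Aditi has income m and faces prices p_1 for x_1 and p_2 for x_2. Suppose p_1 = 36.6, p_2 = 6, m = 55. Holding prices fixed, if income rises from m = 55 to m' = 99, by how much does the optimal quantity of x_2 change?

Δx_2* = 1.0329

Leontief preferences: the optimum is at the kink where x_1/3 = x_2/3, i.e. x_2 = x_1.
Budget: p_1·x_1 + p_2·x_1 = m, so (3·p_1 + 3·p_2)·x_1 = 3·m.
Demand: x_1*(p_1,p_2,m) = 3·m/(3·p_1 + 3·p_2), x_2* = 3·m/(3·p_1 + 3·p_2).
Here 3·36.6 + 3·6 = 127.8, giving x_2* = 1.2911.
At m' = 99: x_2* = 2.3239. Change: 2.3239 − 1.2911 = 1.0329.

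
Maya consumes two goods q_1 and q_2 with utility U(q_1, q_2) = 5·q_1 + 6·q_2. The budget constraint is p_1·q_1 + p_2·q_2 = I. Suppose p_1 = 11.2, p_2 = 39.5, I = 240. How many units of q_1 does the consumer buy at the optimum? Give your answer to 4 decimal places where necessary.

q_1* = 21.4286

q_1 gives more utility per dollar, so spend all income on q_1: q_1* = I/p_1, q_2* = 0.
Numerically: q_1* = 21.4286, q_2* = 0.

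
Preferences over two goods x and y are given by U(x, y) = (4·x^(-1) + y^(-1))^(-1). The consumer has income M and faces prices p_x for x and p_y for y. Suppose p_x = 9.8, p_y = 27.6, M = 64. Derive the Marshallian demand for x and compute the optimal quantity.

From the CES first-order condition, 4·(y/x)^(2) = p_x/p_y.
Solve for the ratio: y/x = [(1/4)·p_x/p_y]^(0.5).
With the ratio pinned down, the budget gives x* = M/(p_x + p_y·(y/x)) and y* = (y/x)·x*.
Numerically y/x = 0.29794, so x* = 64/(9.8 + 27.6·0.29794) = 3.551.

x* = 3.551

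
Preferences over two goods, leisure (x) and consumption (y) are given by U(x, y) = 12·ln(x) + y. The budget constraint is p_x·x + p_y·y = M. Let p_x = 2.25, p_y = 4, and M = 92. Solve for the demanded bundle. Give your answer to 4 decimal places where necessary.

x* = 21.3333, y* = 11

Set MRS = p_x/p_y: (12/x)/1 = p_x/p_y.
So x*(p_x,p_y) = 12·p_y/p_x, independent of income; and y* = (M − 12·p_y)/p_y.
At the given prices: x* = 12·4/2.25 = 21.3333, and y* = 11.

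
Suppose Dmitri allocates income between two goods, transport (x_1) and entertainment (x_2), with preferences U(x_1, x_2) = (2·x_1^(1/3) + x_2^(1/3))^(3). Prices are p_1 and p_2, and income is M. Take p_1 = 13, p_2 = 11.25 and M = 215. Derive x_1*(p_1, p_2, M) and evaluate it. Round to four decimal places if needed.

x_1* = 11.9839

MRS = MU_x_1/MU_x_2 = 2·(x_2/x_1)^(2/3). Set equal to p_1/p_2.
Hence x_2/x_1 = ((1/2)·p_1/p_2)^(1/(2/3)), i.e. raised to the 1.5 power.
With the ratio pinned down, the budget gives x_1* = M/(p_1 + p_2·(x_2/x_1)) and x_2* = (x_2/x_1)·x_1*.
Numerically x_2/x_1 = 0.439179, so x_1* = 215/(13 + 11.25·0.439179) = 11.9839.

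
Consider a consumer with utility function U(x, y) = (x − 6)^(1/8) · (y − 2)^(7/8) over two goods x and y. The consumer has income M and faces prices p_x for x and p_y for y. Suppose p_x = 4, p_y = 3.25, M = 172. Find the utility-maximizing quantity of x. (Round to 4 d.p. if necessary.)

x* = 10.4219

Let x' = x−6, y' = y−2. MRS = (1/7)·y'/x' = p_x/p_y.
Substituting into the budget: x* = 6 + 0.125·(M − 6·p_x − 2·p_y)/p_x, and y* = 2 + 0.875·(…)/p_y.
Discretionary income = 172 − 6·4 − 2·3.25 = 141.5; x* = 6 + 0.125·141.5/4 = 10.4219.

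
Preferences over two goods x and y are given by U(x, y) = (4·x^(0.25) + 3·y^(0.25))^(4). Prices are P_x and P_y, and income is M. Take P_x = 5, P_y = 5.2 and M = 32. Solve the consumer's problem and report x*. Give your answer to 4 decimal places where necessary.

x* = 3.8264

MU_x ∝ 4·x^(-0.75), MU_y ∝ 3·y^(-0.75), so MRS = (4/3)·(y/x)^(0.75) = P_x/P_y.
Hence y/x = ((3/4)·P_x/P_y)^(1/(0.75)), i.e. raised to the 4/3 power.
With the ratio pinned down, the budget gives x* = M/(P_x + P_y·(y/x)) and y* = (y/x)·x*.
Numerically y/x = 0.646702, so x* = 32/(5 + 5.2·0.646702) = 3.8264.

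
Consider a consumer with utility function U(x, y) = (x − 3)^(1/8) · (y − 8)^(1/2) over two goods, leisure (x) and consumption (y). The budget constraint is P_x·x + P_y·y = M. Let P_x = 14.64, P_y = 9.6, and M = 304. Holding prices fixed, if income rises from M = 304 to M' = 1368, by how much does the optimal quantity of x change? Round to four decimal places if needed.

Δx* = 14.5355

This is Cobb-Douglas in (x−3, y−8): tangency gives 0.125·P_y·(y−8) = 0.5·P_x·(x−3).
Substituting into the budget: x* = 3 + 0.2·(M − 3·P_x − 8·P_y)/P_x, and y* = 8 + 0.8·(…)/P_y.
Discretionary income = 304 − 3·14.64 − 8·9.6 = 183.28; x* = 3 + 0.2·183.28/14.64 = 5.5038.
At M' = 1368: x* = 20.0393. Change: 20.0393 − 5.5038 = 14.5355.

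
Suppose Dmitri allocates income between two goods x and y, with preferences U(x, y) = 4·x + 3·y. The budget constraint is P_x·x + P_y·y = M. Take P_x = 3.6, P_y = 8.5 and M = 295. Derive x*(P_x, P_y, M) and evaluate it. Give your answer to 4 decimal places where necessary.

x* = 81.9444

Perfect substitutes: compare marginal utility per dollar. 4/P_x vs 3/P_y → 1.1111 vs 0.3529.
x gives more utility per dollar, so spend all income on x: x* = M/P_x, y* = 0.
Numerically: x* = 81.9444, y* = 0.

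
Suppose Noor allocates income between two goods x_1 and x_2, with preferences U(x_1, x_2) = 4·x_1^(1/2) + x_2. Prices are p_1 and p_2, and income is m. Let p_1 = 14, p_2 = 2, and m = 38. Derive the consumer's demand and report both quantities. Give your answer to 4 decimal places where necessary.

x_1* = 0.0816, x_2* = 18.4286

Set MRS = p_1/p_2: 2·x_1^(−1/2) = p_1/p_2.
Solve: √x_1 = 2·p_2/p_1, so x_1*(p_1,p_2) = (2·p_2/p_1)², and x_2* = (m − p_1·x_1*)/p_2.
Plugging in: x_1* = (2·2/14)² = 0.0816, x_2* = 18.4286.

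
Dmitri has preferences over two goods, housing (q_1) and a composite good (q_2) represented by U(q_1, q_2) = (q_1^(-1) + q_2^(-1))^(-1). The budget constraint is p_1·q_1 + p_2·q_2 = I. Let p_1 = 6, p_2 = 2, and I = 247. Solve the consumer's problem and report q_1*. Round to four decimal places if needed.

MU_q_1 ∝ q_1^(-2), MU_q_2 ∝ q_2^(-2), so MRS = (q_2/q_1)^(2) = p_1/p_2.
Solve for the ratio: q_2/q_1 = [p_1/p_2]^(0.5).
With the ratio pinned down, the budget gives q_1* = I/(p_1 + p_2·(q_2/q_1)) and q_2* = (q_2/q_1)·q_1*.
Numerically q_2/q_1 = 1.732051, so q_1* = 247/(6 + 2·1.732051) = 26.0986.

q_1* = 26.0986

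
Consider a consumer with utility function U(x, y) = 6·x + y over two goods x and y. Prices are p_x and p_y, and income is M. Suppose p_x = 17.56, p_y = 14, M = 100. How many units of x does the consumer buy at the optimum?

Linear utility — the consumer picks whichever good has higher MU/price: 6/17.56 = 0.3417 vs 1/14 = 0.0714.
x gives more utility per dollar, so spend all income on x: x* = M/p_x, y* = 0.
Numerically: x* = 5.6948, y* = 0.

x* = 5.6948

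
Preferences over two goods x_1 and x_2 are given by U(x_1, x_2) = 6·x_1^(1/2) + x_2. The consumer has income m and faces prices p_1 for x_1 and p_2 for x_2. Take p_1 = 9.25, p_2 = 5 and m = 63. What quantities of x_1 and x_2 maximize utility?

Thus x_1* = (3·p_2/p_1)² — independent of m — with the rest of income spent on x_2.
Plugging in: x_1* = (3·5/9.25)² = 2.6297, x_2* = 7.7351.

x_1* = 2.6297, x_2* = 7.7351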